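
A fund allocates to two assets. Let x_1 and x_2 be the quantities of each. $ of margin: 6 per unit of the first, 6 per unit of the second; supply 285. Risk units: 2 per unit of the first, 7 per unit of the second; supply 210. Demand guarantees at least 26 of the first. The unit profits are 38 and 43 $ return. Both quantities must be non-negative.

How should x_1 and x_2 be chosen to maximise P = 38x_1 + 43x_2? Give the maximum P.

x_1 = 26, x_2 = 43/2, maximum P = 3825/2

Feasible corners and P = 38x_1 + 43x_2:
  (95/2, 0) → P = 1805
  (26, 0) → P = 988
  (26, 43/2) → P = 3825/2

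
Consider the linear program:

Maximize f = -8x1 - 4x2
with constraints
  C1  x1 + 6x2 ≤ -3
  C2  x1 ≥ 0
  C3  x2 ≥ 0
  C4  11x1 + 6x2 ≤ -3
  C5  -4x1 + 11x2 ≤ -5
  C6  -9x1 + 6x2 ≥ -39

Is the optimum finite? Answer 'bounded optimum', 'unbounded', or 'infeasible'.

The boundaries x1 + 6x2 = -3 and x1 = 0 meet at (0, -1/2), but that point violates x2 ≥ 0. Every candidate vertex is excluded by some other constraint, so the feasible region is empty.

infeasible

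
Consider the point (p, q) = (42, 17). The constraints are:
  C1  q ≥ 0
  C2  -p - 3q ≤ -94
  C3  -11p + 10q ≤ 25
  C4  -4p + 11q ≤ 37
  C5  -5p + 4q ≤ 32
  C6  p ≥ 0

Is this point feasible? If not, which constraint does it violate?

not feasible — violates C2

Constraint C2: -p - 3q = -93, which is not ≤ -94. All other constraints are satisfied.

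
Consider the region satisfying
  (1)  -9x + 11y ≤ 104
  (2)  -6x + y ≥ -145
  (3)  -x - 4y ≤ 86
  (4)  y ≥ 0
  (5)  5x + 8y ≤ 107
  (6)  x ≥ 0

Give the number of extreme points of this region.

Of the 15 pairwise boundary intersections, those satisfying every inequality are:
  (345/127, 1483/127)
  (0, 104/11)
  (107/5, 0)
  (0, 0)

4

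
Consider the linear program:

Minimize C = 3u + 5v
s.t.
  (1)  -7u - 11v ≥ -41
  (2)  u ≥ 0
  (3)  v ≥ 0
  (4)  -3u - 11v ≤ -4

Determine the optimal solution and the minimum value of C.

u = 0, v = 4/11, minimum C = 20/11

Corner points and C = 3u + 5v:
  (0, 41/11) → C = 205/11
  (41/7, 0) → C = 123/7
  (0, 4/11) → C = 20/11
  (4/3, 0) → C = 4

At the optimal vertex, u = 0 and -3u - 11v = -4.
Solving simultaneously gives u = 0, v = 4/11.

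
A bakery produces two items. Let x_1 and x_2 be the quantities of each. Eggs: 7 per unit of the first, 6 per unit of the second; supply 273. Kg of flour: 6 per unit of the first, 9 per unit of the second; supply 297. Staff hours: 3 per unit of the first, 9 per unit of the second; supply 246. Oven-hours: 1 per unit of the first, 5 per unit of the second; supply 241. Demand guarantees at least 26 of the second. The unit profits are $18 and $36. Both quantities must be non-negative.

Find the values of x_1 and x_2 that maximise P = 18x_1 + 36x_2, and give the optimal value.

x_1 = 4, x_2 = 26, maximum P = 1008

Corner points and P = 18x_1 + 36x_2:
  (0, 82/3) → P = 984
  (0, 26) → P = 936
  (4, 26) → P = 1008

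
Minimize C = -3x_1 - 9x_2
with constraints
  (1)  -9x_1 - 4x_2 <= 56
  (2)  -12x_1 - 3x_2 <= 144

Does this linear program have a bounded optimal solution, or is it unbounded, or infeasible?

From the feasible point (-136/7, 208/7), moving in the direction (-3, 12) keeps every constraint satisfied while C decreases without bound.

unbounded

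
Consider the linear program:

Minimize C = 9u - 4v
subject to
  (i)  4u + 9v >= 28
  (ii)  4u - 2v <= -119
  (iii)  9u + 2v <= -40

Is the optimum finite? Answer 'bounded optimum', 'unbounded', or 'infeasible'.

From the feasible point (-1015/44, 147/11), moving in the direction (-9, 4) keeps every constraint satisfied while C decreases without bound.

unbounded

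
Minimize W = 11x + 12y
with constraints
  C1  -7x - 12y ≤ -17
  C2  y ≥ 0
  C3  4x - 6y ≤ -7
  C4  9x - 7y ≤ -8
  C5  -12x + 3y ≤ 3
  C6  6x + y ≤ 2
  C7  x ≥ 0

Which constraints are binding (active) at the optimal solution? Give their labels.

Corner points and W = 11x + 12y:
  (1/11, 15/11) → W = 191/11
  (7/65, 88/65) → W = 1133/65
  (1/10, 7/5) → W = 179/10

The minimum is at (1/11, 15/11). Substituting into each constraint, equality holds for C1 and C5; the remaining constraints have slack.

C1 and C5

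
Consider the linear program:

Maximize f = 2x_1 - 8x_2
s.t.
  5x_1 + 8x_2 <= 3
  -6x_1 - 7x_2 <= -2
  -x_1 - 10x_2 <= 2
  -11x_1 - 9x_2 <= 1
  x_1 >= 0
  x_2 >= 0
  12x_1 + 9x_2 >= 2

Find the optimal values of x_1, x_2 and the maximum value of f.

x_1 = 3/5, x_2 = 0, maximum f = 6/5

Extreme points and f = 2x_1 - 8x_2:
  (0, 3/8) → f = -3
  (3/5, 0) → f = 6/5
  (0, 2/7) → f = -16/7
  (1/3, 0) → f = 2/3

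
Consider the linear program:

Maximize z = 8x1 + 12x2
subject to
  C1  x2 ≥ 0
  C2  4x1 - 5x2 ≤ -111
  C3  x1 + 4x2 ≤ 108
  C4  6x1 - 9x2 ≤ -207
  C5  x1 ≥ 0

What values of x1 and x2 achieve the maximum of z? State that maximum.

x1 = 48/11, x2 = 285/11, maximum z = 3804/11

Feasible corners and z = 8x1 + 12x2:
  (48/11, 285/11) → z = 3804/11
  (0, 27) → z = 324
  (0, 23) → z = 276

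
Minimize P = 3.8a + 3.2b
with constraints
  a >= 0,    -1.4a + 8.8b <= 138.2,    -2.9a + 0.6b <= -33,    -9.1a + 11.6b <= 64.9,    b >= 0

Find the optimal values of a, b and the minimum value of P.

a = 330/29, b = 0, minimum P = 1254/29

Corner points and P = 3.8a + 3.2b:
  (2150/133, 1389/76) → P = 79742/665
  (21087/1409, 48851/2818) → P = 791461/7045
  (330/29, 0) → P = 1254/29
The feasible region is unbounded (it extends along (44, 7), (1, 0)), but P strictly increases along every unbounded feasible direction, so there is no improving ray and the minimum is attained at a vertex.

The optimum lies where -2.9a + 0.6b = -33 and b = 0.
Solving simultaneously gives a = 330/29, b = 0.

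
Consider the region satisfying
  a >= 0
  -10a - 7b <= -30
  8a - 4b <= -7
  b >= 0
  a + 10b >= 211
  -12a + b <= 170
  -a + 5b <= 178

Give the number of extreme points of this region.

4

Of the 21 pairwise boundary intersections, those satisfying every inequality are:
  (0, 211/10)
  (0, 178/5)
  (129/14, 565/28)
  (677/36, 1417/36)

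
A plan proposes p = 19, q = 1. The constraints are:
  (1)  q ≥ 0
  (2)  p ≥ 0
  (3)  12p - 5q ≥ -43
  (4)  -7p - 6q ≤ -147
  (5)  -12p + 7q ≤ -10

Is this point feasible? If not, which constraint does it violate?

not feasible — violates (4)

Constraint (4): -7p - 6q = -139, which is not ≤ -147. All other constraints are satisfied.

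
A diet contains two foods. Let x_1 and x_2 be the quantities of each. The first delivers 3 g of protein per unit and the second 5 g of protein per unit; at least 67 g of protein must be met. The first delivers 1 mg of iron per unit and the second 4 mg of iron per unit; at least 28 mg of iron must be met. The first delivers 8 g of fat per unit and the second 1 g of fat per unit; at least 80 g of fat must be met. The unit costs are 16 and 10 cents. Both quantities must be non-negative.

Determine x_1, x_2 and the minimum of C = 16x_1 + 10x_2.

Vertices and C = 16x_1 + 10x_2:
  (0, 80) → C = 800
  (28, 0) → C = 448
  (128/7, 17/7) → C = 2218/7
  (9, 8) → C = 224
The feasible region is unbounded (it extends along (0, 1), (1, 0)), but C strictly increases along every unbounded feasible direction, so there is no improving ray and the minimum is attained at a vertex.

x_1 = 9, x_2 = 8, minimum C = 224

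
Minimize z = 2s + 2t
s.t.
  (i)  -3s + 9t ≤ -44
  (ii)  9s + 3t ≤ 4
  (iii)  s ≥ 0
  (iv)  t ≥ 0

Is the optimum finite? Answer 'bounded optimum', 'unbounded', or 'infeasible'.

The boundaries -3s + 9t = -44 and 9s + 3t = 4 meet at (28/15, -64/15), but that point violates t ≥ 0. Every candidate vertex is excluded by some other constraint, so the feasible region is empty.

infeasible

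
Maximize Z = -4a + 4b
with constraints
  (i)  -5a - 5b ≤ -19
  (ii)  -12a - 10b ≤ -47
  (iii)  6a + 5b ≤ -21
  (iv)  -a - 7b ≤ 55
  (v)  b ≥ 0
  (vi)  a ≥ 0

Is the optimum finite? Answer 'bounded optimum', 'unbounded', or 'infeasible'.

infeasible

Constraints -12a - 10b ≤ -47 and 6a + 5b ≤ -21 have parallel boundaries but demand opposite sides — no point can satisfy both, so the region is empty.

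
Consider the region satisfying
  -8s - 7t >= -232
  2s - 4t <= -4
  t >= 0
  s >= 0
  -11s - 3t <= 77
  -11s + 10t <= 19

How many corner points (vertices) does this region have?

4

Intersecting each pair of boundary lines and keeping only the points that satisfy every inequality leaves:
  (450/23, 248/23)
  (2187/157, 2704/157)
  (0, 1)
  (0, 19/10)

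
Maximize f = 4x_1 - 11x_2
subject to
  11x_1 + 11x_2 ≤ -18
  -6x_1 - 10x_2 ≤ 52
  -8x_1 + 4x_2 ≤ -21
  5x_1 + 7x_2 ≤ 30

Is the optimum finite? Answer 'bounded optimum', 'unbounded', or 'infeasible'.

bounded optimum

Corner points and f = 4x_1 - 11x_2:
  (98/11, -116/11) → f = 1668/11
  (53/44, -125/44) → f = 1587/44
  (1/52, -271/52) → f = 2985/52
The feasible region has finitely many vertices and no improving ray; the maximum is 1668/11 at (98/11, -116/11).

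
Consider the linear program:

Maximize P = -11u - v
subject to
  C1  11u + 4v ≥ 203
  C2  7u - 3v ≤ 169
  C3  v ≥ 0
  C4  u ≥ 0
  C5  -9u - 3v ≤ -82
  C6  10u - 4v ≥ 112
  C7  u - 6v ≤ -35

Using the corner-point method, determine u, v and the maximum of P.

u = 15, v = 19/2, maximum P = -349/2

Vertices and P = -11u - v:
  (15, 19/2) → P = -349/2
  (77/5, 42/5) → P = -889/5
  (373/13, 138/13) → P = -4241/13
The feasible region is unbounded (it extends along (2, 5), (3, 7)), but P strictly decreases along every unbounded feasible direction, so there is no improving ray and the maximum is attained at a vertex.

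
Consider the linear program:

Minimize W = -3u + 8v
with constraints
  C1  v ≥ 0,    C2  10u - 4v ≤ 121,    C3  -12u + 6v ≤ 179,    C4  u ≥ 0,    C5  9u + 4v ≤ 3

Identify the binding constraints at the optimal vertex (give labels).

C1 and C5

Feasible corners and W = -3u + 8v:
  (0, 0) → W = 0
  (1/3, 0) → W = -1
  (0, 3/4) → W = 6

The minimum is at (1/3, 0). Substituting into each constraint, equality holds for C1 and C5; the remaining constraints have slack.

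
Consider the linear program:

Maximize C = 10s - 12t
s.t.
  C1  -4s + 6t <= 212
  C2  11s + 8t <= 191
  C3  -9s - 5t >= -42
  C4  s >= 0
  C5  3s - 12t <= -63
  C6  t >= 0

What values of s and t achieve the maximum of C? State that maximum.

s = 63/41, t = 231/41, maximum C = -2142/41

Vertices and C = 10s - 12t:
  (0, 42/5) → C = -504/5
  (63/41, 231/41) → C = -2142/41
  (0, 21/4) → C = -63

At the optimal vertex, -9s - 5t = -42 and 3s - 12t = -63.
Solving simultaneously gives s = 63/41, t = 231/41.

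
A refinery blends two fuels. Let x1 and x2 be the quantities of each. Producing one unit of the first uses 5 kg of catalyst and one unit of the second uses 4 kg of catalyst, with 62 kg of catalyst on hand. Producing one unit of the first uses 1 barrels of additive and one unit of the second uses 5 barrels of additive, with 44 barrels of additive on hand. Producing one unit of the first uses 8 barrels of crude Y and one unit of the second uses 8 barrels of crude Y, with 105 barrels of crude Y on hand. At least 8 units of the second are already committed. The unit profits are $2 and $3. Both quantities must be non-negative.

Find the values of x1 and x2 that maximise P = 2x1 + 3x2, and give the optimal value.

x1 = 4, x2 = 8, maximum P = 32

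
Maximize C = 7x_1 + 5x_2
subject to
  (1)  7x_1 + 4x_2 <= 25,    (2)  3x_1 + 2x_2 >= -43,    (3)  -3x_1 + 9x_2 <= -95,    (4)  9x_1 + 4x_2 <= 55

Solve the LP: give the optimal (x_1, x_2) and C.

x_1 = 121/15, x_2 = -118/15, maximum C = 257/15

Corner points and C = 7x_1 + 5x_2:
  (121/15, -118/15) → C = 257/15
  (15, -20) → C = 5
  (-197/33, -138/11) → C = -3449/33
  (47, -92) → C = -131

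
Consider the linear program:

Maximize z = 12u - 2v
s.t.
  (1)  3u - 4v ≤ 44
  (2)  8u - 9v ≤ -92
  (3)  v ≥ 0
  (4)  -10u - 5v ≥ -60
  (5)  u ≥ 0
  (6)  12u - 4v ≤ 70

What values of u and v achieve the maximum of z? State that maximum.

The binding constraints are 8u - 9v = -92 and -10u - 5v = -60.
Solving simultaneously gives u = 8/13, v = 140/13.

u = 8/13, v = 140/13, maximum z = -184/13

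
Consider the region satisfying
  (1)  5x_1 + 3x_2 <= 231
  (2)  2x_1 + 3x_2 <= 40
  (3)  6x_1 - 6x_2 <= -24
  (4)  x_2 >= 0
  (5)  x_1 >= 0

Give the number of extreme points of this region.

Intersecting each pair of boundary lines and keeping only the points that satisfy every inequality leaves:
  (28/5, 48/5)
  (0, 40/3)
  (0, 4)

3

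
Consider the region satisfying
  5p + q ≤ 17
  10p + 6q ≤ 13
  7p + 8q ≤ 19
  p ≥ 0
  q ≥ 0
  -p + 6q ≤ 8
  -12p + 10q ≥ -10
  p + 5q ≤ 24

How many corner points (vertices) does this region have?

5

Intersecting each pair of boundary lines and keeping only the points that satisfy every inequality leaves:
  (5/11, 31/22)
  (95/86, 14/43)
  (0, 0)
  (0, 4/3)
  (5/6, 0)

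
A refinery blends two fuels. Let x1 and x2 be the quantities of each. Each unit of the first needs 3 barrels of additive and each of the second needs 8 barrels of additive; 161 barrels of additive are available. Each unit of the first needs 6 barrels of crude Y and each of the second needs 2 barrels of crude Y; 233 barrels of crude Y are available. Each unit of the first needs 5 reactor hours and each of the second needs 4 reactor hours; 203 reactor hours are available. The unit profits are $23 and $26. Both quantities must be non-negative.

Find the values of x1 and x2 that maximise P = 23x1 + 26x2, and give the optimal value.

Extreme points and P = 23x1 + 26x2:
  (0, 0) → P = 0
  (0, 161/8) → P = 2093/4
  (233/6, 0) → P = 5359/6
  (35, 7) → P = 987
  (263/7, 53/14) → P = 6738/7

x1 = 35, x2 = 7, maximum P = 987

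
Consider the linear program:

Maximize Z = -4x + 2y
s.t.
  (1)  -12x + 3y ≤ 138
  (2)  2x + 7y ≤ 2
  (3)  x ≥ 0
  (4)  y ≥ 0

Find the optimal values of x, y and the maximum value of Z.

Feasible corners and Z = -4x + 2y:
  (0, 2/7) → Z = 4/7
  (1, 0) → Z = -4
  (0, 0) → Z = 0

x = 0, y = 2/7, maximum Z = 4/7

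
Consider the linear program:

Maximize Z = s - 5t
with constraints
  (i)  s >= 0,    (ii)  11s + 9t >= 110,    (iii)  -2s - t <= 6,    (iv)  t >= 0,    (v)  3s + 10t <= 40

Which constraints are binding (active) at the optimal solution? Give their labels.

Feasible corners and Z = s - 5t:
  (10, 0) → Z = 10
  (740/83, 110/83) → Z = 190/83
  (40/3, 0) → Z = 40/3

The maximum is at (40/3, 0). Substituting into each constraint, equality holds for (iv) and (v); the remaining constraints have slack.

(iv) and (v)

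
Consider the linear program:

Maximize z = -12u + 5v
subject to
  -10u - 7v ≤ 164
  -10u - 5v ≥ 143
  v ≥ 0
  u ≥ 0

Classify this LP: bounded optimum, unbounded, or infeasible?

The boundaries -10u - 7v = 164 and v = 0 meet at (-82/5, 0), but that point violates u ≥ 0. Every candidate vertex is excluded by some other constraint, so the feasible region is empty.

infeasible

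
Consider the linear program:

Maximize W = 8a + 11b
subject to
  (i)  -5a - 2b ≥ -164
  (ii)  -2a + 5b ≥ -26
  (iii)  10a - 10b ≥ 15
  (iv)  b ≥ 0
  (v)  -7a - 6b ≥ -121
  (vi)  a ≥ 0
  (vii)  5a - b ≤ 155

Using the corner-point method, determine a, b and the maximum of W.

a = 10, b = 17/2, maximum W = 347/2

Extreme points and W = 8a + 11b:
  (13, 0) → W = 104
  (761/47, 60/47) → W = 6748/47
  (3/2, 0) → W = 12
  (10, 17/2) → W = 347/2

At the optimal vertex, 10a - 10b = 15 and -7a - 6b = -121.
Solving simultaneously gives a = 10, b = 17/2.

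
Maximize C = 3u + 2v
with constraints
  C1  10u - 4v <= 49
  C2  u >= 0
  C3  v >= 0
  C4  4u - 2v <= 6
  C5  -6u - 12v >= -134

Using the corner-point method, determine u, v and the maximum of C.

u = 17/3, v = 25/3, maximum C = 101/3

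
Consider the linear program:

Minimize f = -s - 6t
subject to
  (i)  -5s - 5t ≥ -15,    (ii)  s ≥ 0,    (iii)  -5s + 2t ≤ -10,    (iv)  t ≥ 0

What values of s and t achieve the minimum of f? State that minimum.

The binding constraints are -5s - 5t = -15 and -5s + 2t = -10.
Solving simultaneously gives s = 16/7, t = 5/7.

s = 16/7, t = 5/7, minimum f = -46/7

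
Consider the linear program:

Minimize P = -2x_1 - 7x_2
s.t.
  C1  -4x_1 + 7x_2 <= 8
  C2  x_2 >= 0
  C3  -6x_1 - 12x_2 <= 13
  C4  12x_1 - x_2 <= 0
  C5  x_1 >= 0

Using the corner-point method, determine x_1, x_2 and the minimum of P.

Vertices and P = -2x_1 - 7x_2:
  (1/10, 6/5) → P = -43/5
  (0, 8/7) → P = -8
  (0, 0) → P = 0

The optimum lies where -4x_1 + 7x_2 = 8 and 12x_1 - x_2 = 0.
Solving simultaneously gives x_1 = 1/10, x_2 = 6/5.

x_1 = 1/10, x_2 = 6/5, minimum P = -43/5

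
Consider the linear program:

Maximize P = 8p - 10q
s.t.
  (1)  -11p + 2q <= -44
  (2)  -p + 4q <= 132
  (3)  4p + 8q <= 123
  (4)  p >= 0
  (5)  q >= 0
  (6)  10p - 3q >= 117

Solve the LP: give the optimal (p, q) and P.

Extreme points and P = 8p - 10q:
  (123/4, 0) → P = 246
  (1305/92, 381/46) → P = 705/23
  (117/10, 0) → P = 468/5

The binding constraints are 4p + 8q = 123 and q = 0.
Solving simultaneously gives p = 123/4, q = 0.

p = 123/4, q = 0, maximum P = 246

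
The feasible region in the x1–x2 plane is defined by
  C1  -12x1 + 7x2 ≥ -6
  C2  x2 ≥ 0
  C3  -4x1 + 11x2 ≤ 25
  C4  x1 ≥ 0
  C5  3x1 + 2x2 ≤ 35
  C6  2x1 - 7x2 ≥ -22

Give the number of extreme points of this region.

Pairwise boundary intersections that survive every other constraint:
  (1/2, 0)
  (241/104, 81/26)
  (0, 0)
  (0, 25/11)

4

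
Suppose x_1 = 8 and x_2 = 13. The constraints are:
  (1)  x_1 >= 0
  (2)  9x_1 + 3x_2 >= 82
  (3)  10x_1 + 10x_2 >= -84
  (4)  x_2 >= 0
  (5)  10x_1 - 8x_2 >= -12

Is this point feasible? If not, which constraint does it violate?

not feasible — violates (5)

Constraint (5): 10x_1 - 8x_2 = -24, which is not ≥ -12. All other constraints are satisfied.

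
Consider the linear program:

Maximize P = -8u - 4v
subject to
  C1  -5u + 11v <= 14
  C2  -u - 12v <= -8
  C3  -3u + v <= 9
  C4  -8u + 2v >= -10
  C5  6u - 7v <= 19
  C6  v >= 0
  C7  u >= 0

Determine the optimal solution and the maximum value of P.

u = 0, v = 2/3, maximum P = -8/3

Corner points and P = -8u - 4v:
  (23/13, 27/13) → P = -292/13
  (0, 14/11) → P = -56/11
  (68/49, 27/49) → P = -652/49
  (0, 2/3) → P = -8/3

At the optimal vertex, -u - 12v = -8 and u = 0.
Solving simultaneously gives u = 0, v = 2/3.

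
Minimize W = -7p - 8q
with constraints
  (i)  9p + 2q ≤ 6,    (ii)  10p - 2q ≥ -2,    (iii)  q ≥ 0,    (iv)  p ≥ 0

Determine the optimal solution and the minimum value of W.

p = 4/19, q = 39/19, minimum W = -340/19

Extreme points and W = -7p - 8q:
  (4/19, 39/19) → W = -340/19
  (2/3, 0) → W = -14/3
  (0, 1) → W = -8
  (0, 0) → W = 0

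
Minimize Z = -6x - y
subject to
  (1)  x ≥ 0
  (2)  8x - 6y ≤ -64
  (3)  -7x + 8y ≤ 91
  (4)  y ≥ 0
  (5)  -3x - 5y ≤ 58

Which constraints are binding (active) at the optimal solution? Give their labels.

(2) and (3)

Feasible corners and Z = -6x - y:
  (0, 32/3) → Z = -32/3
  (0, 91/8) → Z = -91/8
  (17/11, 140/11) → Z = -22

The minimum is at (17/11, 140/11). Substituting into each constraint, equality holds for (2) and (3); the remaining constraints have slack.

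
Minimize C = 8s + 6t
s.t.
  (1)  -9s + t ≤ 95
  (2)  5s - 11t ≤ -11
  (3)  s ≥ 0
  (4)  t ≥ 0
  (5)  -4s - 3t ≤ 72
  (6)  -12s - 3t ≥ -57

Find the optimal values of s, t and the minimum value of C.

Feasible corners and C = 8s + 6t:
  (0, 1) → C = 6
  (198/49, 139/49) → C = 2418/49
  (0, 19) → C = 114

s = 0, t = 1, minimum C = 6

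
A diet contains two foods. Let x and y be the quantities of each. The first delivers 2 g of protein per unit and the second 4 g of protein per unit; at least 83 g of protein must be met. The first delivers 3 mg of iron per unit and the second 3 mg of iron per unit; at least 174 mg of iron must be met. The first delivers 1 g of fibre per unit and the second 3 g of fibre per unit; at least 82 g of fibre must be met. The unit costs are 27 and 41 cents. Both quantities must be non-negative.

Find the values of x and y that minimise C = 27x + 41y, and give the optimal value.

x = 46, y = 12, minimum C = 1734

Vertices and C = 27x + 41y:
  (0, 58) → C = 2378
  (82, 0) → C = 2214
  (46, 12) → C = 1734
The feasible region is unbounded (it extends along (0, 1), (1, 0)), but C strictly increases along every unbounded feasible direction, so there is no improving ray and the minimum is attained at a vertex.

The optimum lies where 3x + 3y = 174 and x + 3y = 82.
Solving simultaneously gives x = 46, y = 12.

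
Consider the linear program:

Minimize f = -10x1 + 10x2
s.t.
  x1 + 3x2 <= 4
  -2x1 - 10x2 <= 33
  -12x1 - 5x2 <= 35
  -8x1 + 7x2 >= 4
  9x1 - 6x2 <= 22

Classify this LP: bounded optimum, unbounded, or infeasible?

bounded optimum

Corner points and f = -10x1 + 10x2:
  (-125/31, 83/31) → f = 2080/31
  (16/31, 36/31) → f = 200/31
  (-265/124, -58/31) → f = 165/62
The feasible region has finitely many vertices and no improving ray; the minimum is 165/62 at (-265/124, -58/31).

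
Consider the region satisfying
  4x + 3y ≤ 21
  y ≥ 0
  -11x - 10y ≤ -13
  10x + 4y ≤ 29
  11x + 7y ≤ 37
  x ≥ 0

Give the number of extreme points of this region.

5

Pairwise boundary intersections that survive every other constraint:
  (13/11, 0)
  (29/10, 0)
  (0, 13/10)
  (55/26, 51/26)
  (0, 37/7)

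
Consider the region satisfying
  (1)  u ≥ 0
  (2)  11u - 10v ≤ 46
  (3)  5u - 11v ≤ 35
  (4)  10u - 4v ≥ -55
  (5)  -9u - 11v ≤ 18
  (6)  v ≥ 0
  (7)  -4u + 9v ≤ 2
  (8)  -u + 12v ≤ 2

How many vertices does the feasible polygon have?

4

Pairwise boundary intersections that survive every other constraint:
  (0, 0)
  (0, 1/6)
  (46/11, 0)
  (286/61, 34/61)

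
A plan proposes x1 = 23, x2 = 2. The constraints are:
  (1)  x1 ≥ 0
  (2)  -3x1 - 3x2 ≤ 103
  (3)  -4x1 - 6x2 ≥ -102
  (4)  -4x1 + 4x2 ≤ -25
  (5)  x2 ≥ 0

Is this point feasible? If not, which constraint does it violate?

Constraint (3): -4x1 - 6x2 = -104, which is not ≥ -102. All other constraints are satisfied.

not feasible — violates (3)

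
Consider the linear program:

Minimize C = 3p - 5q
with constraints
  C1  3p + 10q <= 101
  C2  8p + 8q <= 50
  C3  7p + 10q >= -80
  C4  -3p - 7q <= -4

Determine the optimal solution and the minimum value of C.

p = -181/4, q = 947/40, minimum C = -2033/8

At the optimal vertex, 3p + 10q = 101 and 7p + 10q = -80.
Solving simultaneously gives p = -181/4, q = 947/40.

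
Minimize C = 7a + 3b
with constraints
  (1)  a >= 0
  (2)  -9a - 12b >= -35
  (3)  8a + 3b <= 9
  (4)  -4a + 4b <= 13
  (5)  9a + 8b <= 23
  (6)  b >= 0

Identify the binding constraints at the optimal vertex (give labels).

(1) and (6)

Extreme points and C = 7a + 3b:
  (0, 23/8) → C = 69/8
  (0, 0) → C = 0
  (3/37, 103/37) → C = 330/37
  (9/8, 0) → C = 63/8

The minimum is at (0, 0). Substituting into each constraint, equality holds for (1) and (6); the remaining constraints have slack.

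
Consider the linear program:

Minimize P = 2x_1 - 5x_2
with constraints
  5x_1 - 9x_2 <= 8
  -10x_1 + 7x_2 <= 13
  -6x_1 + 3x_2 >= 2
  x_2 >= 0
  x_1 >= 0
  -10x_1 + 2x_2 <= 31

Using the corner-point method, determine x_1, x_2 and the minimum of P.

x_1 = 25/12, x_2 = 29/6, minimum P = -20

Corner points and P = 2x_1 - 5x_2:
  (25/12, 29/6) → P = -20
  (0, 13/7) → P = -65/7
  (0, 2/3) → P = -10/3

The optimum lies where -10x_1 + 7x_2 = 13 and -6x_1 + 3x_2 = 2.
Solving simultaneously gives x_1 = 25/12, x_2 = 29/6.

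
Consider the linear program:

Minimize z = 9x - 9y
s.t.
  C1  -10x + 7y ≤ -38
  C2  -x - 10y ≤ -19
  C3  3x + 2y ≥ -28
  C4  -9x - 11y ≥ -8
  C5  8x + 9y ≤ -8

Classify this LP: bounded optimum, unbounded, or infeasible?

infeasible

The boundaries -10x + 7y = -38 and 3x + 2y = -28 meet at (-120/41, -394/41), but that point violates -x - 10y ≤ -19. Every candidate vertex is excluded by some other constraint, so the feasible region is empty.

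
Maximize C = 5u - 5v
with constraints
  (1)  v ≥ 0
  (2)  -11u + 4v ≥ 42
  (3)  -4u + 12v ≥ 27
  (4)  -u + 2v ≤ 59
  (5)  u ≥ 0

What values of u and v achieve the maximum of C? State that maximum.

The binding constraints are -11u + 4v = 42 and u = 0.
Solving simultaneously gives u = 0, v = 21/2.

u = 0, v = 21/2, maximum C = -105/2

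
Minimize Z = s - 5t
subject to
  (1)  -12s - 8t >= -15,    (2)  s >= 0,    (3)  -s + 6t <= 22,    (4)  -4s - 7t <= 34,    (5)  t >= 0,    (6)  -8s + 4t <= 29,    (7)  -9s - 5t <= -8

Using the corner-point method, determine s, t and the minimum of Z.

s = 0, t = 15/8, minimum Z = -75/8

Extreme points and Z = s - 5t:
  (0, 15/8) → Z = -75/8
  (5/4, 0) → Z = 5/4
  (0, 8/5) → Z = -8
  (8/9, 0) → Z = 8/9

The binding constraints are -12s - 8t = -15 and s = 0.
Solving simultaneously gives s = 0, t = 15/8.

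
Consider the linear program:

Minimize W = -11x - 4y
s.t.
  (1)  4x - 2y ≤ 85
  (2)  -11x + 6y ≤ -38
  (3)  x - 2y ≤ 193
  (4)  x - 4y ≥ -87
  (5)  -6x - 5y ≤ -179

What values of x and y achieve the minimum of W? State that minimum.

x = 257/7, y = 433/14, minimum W = -3693/7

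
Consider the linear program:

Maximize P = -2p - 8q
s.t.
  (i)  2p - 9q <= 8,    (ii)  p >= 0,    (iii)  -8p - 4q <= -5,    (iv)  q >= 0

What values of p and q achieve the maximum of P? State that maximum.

The feasible region is unbounded (it extends along (0, 1), (9, 2)), but P strictly decreases along every unbounded feasible direction, so there is no improving ray and the maximum is attained at a vertex.

p = 5/8, q = 0, maximum P = -5/4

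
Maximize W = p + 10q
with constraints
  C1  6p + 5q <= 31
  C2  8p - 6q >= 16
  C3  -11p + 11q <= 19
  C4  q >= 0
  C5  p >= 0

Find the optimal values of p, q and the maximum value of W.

p = 7/2, q = 2, maximum W = 47/2

Vertices and W = p + 10q:
  (7/2, 2) → W = 47/2
  (31/6, 0) → W = 31/6
  (2, 0) → W = 2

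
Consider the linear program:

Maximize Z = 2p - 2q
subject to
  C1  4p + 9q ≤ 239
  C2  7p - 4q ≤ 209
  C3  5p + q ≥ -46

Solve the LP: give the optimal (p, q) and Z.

Feasible corners and Z = 2p - 2q:
  (2837/79, 837/79) → Z = 4000/79
  (-653/41, 1379/41) → Z = -4064/41
  (25/27, -1367/27) → Z = 928/9

At the optimal vertex, 7p - 4q = 209 and 5p + q = -46.
Solving simultaneously gives p = 25/27, q = -1367/27.

p = 25/27, q = -1367/27, maximum Z = 928/9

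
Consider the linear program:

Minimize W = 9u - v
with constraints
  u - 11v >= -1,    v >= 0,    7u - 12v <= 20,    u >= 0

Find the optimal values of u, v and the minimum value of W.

At the optimal vertex, u - 11v = -1 and u = 0.
Solving simultaneously gives u = 0, v = 1/11.

u = 0, v = 1/11, minimum W = -1/11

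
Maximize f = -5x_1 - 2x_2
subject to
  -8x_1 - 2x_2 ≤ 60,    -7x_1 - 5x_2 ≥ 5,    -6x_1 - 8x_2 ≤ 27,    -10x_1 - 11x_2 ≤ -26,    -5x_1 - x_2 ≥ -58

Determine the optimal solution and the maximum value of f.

Extreme points and f = -5x_1 - 2x_2:
  (-145/13, 190/13) → f = 345/13
  (-178/17, 202/17) → f = 486/17
  (-185/27, 232/27) → f = 461/27

At the optimal vertex, -8x_1 - 2x_2 = 60 and -10x_1 - 11x_2 = -26.
Solving simultaneously gives x_1 = -178/17, x_2 = 202/17.

x_1 = -178/17, x_2 = 202/17, maximum f = 486/17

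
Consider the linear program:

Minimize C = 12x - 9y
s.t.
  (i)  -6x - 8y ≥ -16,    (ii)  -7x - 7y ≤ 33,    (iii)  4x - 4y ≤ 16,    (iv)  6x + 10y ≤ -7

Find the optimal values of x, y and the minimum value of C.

x = -281/28, y = 149/28, minimum C = -4713/28

Corner points and C = 12x - 9y:
  (-5/14, -61/14) → C = 489/14
  (-281/28, 149/28) → C = -4713/28
  (33/16, -31/16) → C = 675/16

At the optimal vertex, -7x - 7y = 33 and 6x + 10y = -7.
Solving simultaneously gives x = -281/28, y = 149/28.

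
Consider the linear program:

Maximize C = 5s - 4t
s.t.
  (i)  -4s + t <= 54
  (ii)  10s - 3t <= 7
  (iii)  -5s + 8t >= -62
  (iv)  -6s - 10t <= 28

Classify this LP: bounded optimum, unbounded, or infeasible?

bounded optimum

Feasible corners and C = 5s - 4t:
  (-284/23, 106/23) → C = -1844/23
  (-7/59, -161/59) → C = 609/59
The feasible region has finitely many vertices and no improving ray; the maximum is 609/59 at (-7/59, -161/59).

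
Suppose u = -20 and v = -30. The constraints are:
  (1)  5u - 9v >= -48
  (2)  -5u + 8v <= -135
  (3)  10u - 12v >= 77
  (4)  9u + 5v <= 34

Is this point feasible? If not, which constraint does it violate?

(1): 170 ≥ -48 ✓
(2): -140 ≤ -135 ✓
(3): 160 ≥ 77 ✓
(4): -330 ≤ 34 ✓

feasible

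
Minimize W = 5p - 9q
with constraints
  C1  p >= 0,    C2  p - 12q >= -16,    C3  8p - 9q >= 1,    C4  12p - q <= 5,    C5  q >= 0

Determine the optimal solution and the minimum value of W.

p = 11/25, q = 7/25, minimum W = -8/25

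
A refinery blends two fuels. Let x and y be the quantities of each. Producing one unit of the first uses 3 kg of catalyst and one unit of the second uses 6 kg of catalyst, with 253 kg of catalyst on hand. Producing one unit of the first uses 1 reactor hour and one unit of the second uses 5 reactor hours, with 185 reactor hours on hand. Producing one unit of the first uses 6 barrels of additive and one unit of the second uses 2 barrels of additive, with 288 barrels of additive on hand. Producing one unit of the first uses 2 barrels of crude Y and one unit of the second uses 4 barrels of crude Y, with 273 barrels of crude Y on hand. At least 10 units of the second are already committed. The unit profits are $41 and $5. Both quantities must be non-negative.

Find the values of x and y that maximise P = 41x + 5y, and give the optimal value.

At the optimal vertex, 6x + 2y = 288 and y = 10.
Solving simultaneously gives x = 134/3, y = 10.

x = 134/3, y = 10, maximum P = 5644/3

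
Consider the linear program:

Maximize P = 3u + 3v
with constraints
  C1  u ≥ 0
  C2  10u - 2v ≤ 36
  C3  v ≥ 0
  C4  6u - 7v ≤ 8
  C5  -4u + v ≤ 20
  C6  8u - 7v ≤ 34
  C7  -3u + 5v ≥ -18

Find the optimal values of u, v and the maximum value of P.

u = 38, v = 172, maximum P = 630

Extreme points and P = 3u + 3v:
  (0, 0) → P = 0
  (0, 20) → P = 60
  (118/29, 68/29) → P = 558/29
  (38, 172) → P = 630
  (4/3, 0) → P = 4

The optimum lies where 10u - 2v = 36 and -4u + v = 20.
Solving simultaneously gives u = 38, v = 172.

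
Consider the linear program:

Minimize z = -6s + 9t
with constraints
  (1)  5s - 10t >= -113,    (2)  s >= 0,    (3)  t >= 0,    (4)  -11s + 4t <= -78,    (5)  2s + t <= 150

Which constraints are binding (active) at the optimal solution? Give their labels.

(3) and (5)

Corner points and z = -6s + 9t:
  (616/45, 1633/90) → z = 487/6
  (1387/25, 976/25) → z = 462/25
  (78/11, 0) → z = -468/11
  (75, 0) → z = -450

The minimum is at (75, 0). Substituting into each constraint, equality holds for (3) and (5); the remaining constraints have slack.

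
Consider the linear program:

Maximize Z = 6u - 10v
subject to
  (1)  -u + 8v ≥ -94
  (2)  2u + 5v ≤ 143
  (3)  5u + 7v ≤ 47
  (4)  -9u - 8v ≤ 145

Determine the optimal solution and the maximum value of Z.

Vertices and Z = 6u - 10v:
  (22, -9) → Z = 222
  (-51/10, -991/80) → Z = 3731/40
  (-1391/23, 1148/23) → Z = -862

The binding constraints are -u + 8v = -94 and 5u + 7v = 47.
Solving simultaneously gives u = 22, v = -9.

u = 22, v = -9, maximum Z = 222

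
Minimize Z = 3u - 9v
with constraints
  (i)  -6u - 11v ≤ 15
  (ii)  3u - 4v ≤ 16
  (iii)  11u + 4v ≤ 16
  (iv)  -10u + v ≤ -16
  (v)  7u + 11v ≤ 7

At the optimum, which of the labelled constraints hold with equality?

Extreme points and Z = 3u - 9v:
  (116/57, -47/19) → Z = 539/19
  (161/116, -123/58) → Z = 93/4
  (16/7, -16/7) → Z = 192/7
  (148/93, -35/93) → Z = 253/31
  (61/39, -14/39) → Z = 103/13

The minimum is at (61/39, -14/39). Substituting into each constraint, equality holds for (iv) and (v); the remaining constraints have slack.

(iv) and (v)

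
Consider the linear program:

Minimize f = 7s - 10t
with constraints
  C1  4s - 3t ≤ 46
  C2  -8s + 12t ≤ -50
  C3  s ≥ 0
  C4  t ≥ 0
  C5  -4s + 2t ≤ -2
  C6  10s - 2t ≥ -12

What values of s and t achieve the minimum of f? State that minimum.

Extreme points and f = 7s - 10t:
  (67/4, 7) → f = 189/4
  (23/2, 0) → f = 161/2
  (25/4, 0) → f = 175/4

s = 25/4, t = 0, minimum f = 175/4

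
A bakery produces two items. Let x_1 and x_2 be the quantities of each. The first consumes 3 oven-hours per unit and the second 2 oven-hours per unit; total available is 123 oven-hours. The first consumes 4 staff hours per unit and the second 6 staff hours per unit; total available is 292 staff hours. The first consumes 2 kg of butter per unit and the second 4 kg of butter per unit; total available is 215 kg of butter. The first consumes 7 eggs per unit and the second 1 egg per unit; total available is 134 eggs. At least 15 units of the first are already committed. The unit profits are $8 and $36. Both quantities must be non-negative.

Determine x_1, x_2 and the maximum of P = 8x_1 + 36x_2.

Feasible corners and P = 8x_1 + 36x_2:
  (134/7, 0) → P = 1072/7
  (15, 0) → P = 120
  (15, 29) → P = 1164

x_1 = 15, x_2 = 29, maximum P = 1164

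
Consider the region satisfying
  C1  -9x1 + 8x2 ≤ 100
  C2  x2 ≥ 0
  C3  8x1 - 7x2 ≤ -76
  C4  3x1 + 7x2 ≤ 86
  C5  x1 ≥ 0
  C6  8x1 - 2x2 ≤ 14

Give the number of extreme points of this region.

The feasible vertices (each the meet of two boundaries and inside every other half-plane) are:
  (10/11, 916/77)
  (0, 76/7)
  (0, 86/7)

3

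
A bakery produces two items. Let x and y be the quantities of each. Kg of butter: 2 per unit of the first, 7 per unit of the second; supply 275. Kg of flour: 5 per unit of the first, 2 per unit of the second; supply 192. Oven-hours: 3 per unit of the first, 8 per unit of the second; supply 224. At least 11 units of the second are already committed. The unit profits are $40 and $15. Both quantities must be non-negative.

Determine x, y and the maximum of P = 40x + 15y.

Extreme points and P = 40x + 15y:
  (0, 28) → P = 420
  (0, 11) → P = 165
  (32, 16) → P = 1520
  (34, 11) → P = 1525

At the optimal vertex, 5x + 2y = 192 and y = 11.
Solving simultaneously gives x = 34, y = 11.

x = 34, y = 11, maximum P = 1525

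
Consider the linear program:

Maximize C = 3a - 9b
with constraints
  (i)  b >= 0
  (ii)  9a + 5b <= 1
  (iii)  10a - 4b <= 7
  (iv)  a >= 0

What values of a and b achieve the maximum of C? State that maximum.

a = 1/9, b = 0, maximum C = 1/3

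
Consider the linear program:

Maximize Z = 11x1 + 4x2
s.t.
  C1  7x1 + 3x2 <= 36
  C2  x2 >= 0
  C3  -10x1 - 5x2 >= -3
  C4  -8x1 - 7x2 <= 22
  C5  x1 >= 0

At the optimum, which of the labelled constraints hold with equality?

Feasible corners and Z = 11x1 + 4x2:
  (3/10, 0) → Z = 33/10
  (0, 0) → Z = 0
  (0, 3/5) → Z = 12/5

The maximum is at (3/10, 0). Substituting into each constraint, equality holds for C2 and C3; the remaining constraints have slack.

C2 and C3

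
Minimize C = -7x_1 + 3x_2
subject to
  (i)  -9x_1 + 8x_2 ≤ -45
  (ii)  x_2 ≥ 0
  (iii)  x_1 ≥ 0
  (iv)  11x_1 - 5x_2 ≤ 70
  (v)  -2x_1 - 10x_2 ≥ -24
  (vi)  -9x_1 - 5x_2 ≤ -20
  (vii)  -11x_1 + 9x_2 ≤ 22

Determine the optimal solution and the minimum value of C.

Vertices and C = -7x_1 + 3x_2:
  (5, 0) → C = -35
  (321/53, 63/53) → C = -2058/53
  (70/11, 0) → C = -490/11
  (41/6, 31/30) → C = -671/15

The binding constraints are 11x_1 - 5x_2 = 70 and -2x_1 - 10x_2 = -24.
Solving simultaneously gives x_1 = 41/6, x_2 = 31/30.

x_1 = 41/6, x_2 = 31/30, minimum C = -671/15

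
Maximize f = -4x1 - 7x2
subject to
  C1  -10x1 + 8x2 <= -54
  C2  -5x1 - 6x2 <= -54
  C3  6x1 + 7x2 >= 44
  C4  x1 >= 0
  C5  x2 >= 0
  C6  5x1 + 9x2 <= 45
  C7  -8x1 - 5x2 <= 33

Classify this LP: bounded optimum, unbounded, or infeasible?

infeasible

The boundaries -10x1 + 8x2 = -54 and -5x1 - 6x2 = -54 meet at (189/25, 27/10), but that point violates 5x1 + 9x2 ≤ 45. Every candidate vertex is excluded by some other constraint, so the feasible region is empty.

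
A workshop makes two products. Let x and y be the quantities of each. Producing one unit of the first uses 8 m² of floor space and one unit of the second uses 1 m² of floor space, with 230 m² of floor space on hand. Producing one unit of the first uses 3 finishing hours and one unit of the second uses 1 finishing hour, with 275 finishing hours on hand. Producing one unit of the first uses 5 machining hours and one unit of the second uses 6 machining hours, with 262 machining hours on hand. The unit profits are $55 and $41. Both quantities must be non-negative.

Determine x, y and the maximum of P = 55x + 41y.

Feasible corners and P = 55x + 41y:
  (0, 0) → P = 0
  (0, 131/3) → P = 5371/3
  (115/4, 0) → P = 6325/4
  (26, 22) → P = 2332

x = 26, y = 22, maximum P = 2332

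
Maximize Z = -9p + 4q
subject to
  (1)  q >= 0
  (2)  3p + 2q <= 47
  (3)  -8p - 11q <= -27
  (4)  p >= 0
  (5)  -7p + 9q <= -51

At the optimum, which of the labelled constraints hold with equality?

Extreme points and Z = -9p + 4q:
  (47/3, 0) → Z = -141
  (51/7, 0) → Z = -459/7
  (525/41, 176/41) → Z = -4021/41

The maximum is at (51/7, 0). Substituting into each constraint, equality holds for (1) and (5); the remaining constraints have slack.

(1) and (5)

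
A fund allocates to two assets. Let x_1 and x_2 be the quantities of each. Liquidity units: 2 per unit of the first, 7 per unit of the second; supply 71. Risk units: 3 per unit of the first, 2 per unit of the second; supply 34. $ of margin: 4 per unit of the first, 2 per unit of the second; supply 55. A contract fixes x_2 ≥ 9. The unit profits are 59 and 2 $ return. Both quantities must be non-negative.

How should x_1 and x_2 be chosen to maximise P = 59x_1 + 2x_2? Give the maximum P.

Vertices and P = 59x_1 + 2x_2:
  (0, 71/7) → P = 142/7
  (0, 9) → P = 18
  (4, 9) → P = 254

x_1 = 4, x_2 = 9, maximum P = 254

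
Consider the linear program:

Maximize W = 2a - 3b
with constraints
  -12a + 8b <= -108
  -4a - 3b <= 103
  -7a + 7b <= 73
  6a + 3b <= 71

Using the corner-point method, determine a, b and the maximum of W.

Feasible corners and W = 2a - 3b:
  (-125/17, -417/17) → W = 1001/17
  (223/21, 17/7) → W = 293/21
  (87, -451/3) → W = 625

a = 87, b = -451/3, maximum W = 625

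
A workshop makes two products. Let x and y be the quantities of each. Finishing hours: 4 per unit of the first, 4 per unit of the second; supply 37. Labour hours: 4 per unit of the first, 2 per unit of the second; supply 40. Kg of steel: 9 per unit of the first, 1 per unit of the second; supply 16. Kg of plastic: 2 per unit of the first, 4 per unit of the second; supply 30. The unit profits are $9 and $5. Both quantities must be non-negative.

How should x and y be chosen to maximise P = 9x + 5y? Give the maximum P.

x = 1, y = 7, maximum P = 44

Corner points and P = 9x + 5y:
  (0, 0) → P = 0
  (0, 15/2) → P = 75/2
  (16/9, 0) → P = 16
  (1, 7) → P = 44

The binding constraints are 9x + y = 16 and 2x + 4y = 30.
Solving simultaneously gives x = 1, y = 7.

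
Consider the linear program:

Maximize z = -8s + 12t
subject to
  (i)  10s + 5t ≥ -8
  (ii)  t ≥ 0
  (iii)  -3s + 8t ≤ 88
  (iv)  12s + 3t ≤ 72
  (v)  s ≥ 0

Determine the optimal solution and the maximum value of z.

Feasible corners and z = -8s + 12t:
  (6, 0) → z = -48
  (0, 0) → z = 0
  (104/35, 424/35) → z = 608/5
  (0, 11) → z = 132

The binding constraints are -3s + 8t = 88 and s = 0.
Solving simultaneously gives s = 0, t = 11.

s = 0, t = 11, maximum z = 132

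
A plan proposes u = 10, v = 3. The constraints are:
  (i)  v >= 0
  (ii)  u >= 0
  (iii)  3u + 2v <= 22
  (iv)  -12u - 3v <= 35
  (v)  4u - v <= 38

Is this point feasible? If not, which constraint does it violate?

Constraint (iii): 3u + 2v = 36, which is not ≤ 22. All other constraints are satisfied.

not feasible — violates (iii)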